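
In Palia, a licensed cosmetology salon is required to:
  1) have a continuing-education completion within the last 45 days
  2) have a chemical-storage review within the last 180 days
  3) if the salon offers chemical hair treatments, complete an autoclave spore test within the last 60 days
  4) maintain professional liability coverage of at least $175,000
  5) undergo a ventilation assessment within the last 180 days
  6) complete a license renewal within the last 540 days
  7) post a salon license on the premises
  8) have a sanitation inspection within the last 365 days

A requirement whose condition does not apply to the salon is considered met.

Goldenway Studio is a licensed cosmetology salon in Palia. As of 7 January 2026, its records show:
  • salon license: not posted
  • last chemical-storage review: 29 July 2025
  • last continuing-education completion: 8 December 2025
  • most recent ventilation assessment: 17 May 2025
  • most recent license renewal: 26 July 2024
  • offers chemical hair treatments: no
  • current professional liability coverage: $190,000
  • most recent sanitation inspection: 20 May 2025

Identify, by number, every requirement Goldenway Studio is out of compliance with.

1. continuing-education completion 30 days ago vs limit 45 → met
2. chemical-storage review 162 days ago vs limit 180 → met
3. condition 'offers chemical hair treatments' does not hold → requirement n/a → met
4. professional liability coverage $190,000 ≥ $175,000 → met
5. ventilation assessment 235 days ago vs limit 180 → not met
6. license renewal 530 days ago vs limit 540 → met
7. salon license absent → not met
8. sanitation inspection 232 days ago vs limit 365 → met
Not met: 5, 7

5, 7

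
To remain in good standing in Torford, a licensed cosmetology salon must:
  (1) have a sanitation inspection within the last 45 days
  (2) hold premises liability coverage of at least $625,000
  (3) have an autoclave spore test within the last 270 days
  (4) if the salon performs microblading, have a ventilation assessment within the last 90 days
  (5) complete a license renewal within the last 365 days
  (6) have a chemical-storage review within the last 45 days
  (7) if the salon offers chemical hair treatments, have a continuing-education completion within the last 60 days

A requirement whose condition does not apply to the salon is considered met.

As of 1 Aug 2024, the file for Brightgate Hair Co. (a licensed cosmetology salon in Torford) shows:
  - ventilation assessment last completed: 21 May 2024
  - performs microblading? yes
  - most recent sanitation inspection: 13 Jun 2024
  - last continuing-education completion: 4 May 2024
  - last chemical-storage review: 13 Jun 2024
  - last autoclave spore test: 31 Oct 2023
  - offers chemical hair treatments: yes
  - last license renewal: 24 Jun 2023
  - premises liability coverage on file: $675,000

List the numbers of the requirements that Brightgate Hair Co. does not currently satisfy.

1, 3, 5, 6, 7

1. sanitation inspection 49 days ago vs limit 45 → not met
2. premises liability coverage $675,000 ≥ $625,000 → met
3. autoclave spore test 275 days ago vs limit 270 → not met
4. condition 'performs microblading' holds; ventilation assessment 72 days ago vs limit 90 → met
5. license renewal 404 days ago vs limit 365 → not met
6. chemical-storage review 49 days ago vs limit 45 → not met
7. condition 'offers chemical hair treatments' holds; continuing-education completion 89 days ago vs limit 60 → not met
Not met: 1, 3, 5, 6, 7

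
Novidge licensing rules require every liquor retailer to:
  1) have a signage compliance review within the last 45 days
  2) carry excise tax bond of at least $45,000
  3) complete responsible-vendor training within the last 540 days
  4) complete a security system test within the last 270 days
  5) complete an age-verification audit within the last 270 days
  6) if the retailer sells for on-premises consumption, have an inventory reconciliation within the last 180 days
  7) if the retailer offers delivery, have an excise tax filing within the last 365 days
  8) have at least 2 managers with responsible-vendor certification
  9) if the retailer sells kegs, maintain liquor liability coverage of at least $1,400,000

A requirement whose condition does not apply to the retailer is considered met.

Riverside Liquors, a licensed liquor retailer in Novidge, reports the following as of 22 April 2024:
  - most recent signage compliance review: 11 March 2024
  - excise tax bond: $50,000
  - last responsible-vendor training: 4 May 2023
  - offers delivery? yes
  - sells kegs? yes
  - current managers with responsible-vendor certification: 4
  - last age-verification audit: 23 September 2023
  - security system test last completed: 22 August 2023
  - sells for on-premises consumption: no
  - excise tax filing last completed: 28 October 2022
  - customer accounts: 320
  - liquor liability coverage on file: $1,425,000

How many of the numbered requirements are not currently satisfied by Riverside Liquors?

1. signage compliance review 42 days ago vs limit 45 → met
2. excise tax bond $50,000 ≥ $45,000 → met
3. responsible-vendor training 354 days ago vs limit 540 → met
4. security system test 244 days ago vs limit 270 → met
5. age-verification audit 212 days ago vs limit 270 → met
6. condition 'sells for on-premises consumption' does not hold → requirement n/a → met
7. condition 'offers delivery' holds; excise tax filing 542 days ago vs limit 365 → not met
8. managers with responsible-vendor certification 4 ≥ 2 → met
9. condition 'sells kegs' holds; liquor liability coverage $1,425,000 ≥ $1,400,000 → met
Not met: 1 of 9

1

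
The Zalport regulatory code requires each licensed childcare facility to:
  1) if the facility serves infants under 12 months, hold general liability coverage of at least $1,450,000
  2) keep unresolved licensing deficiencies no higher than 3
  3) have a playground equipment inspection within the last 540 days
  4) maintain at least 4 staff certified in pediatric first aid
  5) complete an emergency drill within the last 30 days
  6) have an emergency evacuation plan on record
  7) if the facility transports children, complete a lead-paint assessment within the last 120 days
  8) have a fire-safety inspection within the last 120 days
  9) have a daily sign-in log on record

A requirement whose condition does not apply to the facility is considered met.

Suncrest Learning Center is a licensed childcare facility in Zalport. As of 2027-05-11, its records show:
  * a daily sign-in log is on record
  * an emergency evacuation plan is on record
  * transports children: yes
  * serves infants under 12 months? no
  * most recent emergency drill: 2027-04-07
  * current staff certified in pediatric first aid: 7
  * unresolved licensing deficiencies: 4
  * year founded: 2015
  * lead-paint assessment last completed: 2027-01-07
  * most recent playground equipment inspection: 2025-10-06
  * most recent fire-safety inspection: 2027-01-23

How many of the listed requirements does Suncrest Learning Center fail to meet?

4

1. condition 'serves infants under 12 months' does not hold → requirement n/a → met
2. unresolved licensing deficiencies 4 > 3 → not met
3. playground equipment inspection 582 days ago vs limit 540 → not met
4. staff certified in pediatric first aid 7 ≥ 4 → met
5. emergency drill 34 days ago vs limit 30 → not met
6. emergency evacuation plan present → met
7. condition 'transports children' holds; lead-paint assessment 124 days ago vs limit 120 → not met
8. fire-safety inspection 108 days ago vs limit 120 → met
9. daily sign-in log present → met
Not met: 4 of 9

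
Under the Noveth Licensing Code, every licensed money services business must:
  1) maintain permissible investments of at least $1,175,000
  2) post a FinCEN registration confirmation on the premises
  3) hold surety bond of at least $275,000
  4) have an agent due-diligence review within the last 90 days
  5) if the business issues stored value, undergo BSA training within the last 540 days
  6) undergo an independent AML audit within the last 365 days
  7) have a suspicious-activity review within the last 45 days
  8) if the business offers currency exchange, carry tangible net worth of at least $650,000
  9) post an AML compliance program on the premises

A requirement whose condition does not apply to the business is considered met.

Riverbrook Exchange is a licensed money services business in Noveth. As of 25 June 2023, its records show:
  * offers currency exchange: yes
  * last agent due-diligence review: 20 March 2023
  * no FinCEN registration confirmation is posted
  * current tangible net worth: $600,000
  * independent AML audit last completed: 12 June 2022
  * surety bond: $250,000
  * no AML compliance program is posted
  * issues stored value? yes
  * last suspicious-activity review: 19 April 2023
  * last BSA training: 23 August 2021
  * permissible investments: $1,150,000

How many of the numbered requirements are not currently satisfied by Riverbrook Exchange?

9

1. permissible investments $1,150,000 < $1,175,000 → not met
2. FinCEN registration confirmation absent → not met
3. surety bond $250,000 < $275,000 → not met
4. agent due-diligence review 97 days ago vs limit 90 → not met
5. condition 'issues stored value' holds; BSA training 671 days ago vs limit 540 → not met
6. independent AML audit 378 days ago vs limit 365 → not met
7. suspicious-activity review 67 days ago vs limit 45 → not met
8. condition 'offers currency exchange' holds; tangible net worth $600,000 < $650,000 → not met
9. AML compliance program absent → not met
Not met: 9 of 9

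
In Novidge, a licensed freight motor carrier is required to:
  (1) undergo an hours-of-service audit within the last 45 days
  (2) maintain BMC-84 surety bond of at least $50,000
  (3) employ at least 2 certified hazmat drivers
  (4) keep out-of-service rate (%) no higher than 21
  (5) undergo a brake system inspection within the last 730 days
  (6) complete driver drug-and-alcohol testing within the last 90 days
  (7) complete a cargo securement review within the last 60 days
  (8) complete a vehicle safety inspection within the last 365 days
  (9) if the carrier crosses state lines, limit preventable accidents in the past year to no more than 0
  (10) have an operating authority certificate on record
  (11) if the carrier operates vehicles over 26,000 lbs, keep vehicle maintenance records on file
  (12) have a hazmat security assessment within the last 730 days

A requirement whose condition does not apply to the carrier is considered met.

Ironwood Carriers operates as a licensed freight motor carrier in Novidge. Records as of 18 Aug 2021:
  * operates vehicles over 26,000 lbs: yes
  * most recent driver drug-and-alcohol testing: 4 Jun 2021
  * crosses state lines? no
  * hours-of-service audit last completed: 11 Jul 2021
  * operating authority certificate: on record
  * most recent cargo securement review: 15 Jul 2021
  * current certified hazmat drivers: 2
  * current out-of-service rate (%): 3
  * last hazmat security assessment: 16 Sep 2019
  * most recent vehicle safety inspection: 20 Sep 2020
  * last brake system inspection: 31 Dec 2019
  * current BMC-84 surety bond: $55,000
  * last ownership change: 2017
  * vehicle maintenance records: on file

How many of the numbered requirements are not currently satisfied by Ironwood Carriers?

0

1. hours-of-service audit 38 days ago vs limit 45 → met
2. BMC-84 surety bond $55,000 ≥ $50,000 → met
3. certified hazmat drivers 2 ≥ 2 → met
4. out-of-service rate (%) 3 ≤ 21 → met
5. brake system inspection 596 days ago vs limit 730 → met
6. driver drug-and-alcohol testing 75 days ago vs limit 90 → met
7. cargo securement review 34 days ago vs limit 60 → met
8. vehicle safety inspection 332 days ago vs limit 365 → met
9. condition 'crosses state lines' does not hold → requirement n/a → met
10. operating authority certificate present → met
11. condition 'operates vehicles over 26,000 lbs' holds; vehicle maintenance records present → met
12. hazmat security assessment 702 days ago vs limit 730 → met
Not met: 0 of 12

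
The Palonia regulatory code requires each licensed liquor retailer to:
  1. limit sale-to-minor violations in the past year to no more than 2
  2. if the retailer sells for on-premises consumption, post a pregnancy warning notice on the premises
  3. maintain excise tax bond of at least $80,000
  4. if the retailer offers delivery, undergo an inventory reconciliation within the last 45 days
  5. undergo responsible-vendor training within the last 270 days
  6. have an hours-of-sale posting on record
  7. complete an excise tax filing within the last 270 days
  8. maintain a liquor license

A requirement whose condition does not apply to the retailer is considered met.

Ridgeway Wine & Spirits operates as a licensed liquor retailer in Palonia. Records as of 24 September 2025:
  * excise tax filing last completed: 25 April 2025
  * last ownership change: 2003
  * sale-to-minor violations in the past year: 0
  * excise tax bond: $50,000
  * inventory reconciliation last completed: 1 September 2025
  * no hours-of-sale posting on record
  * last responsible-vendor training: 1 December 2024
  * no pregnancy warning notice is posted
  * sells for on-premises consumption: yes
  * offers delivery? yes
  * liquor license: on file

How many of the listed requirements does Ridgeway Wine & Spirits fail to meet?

1. sale-to-minor violations in the past year 0 ≤ 2 → met
2. condition 'sells for on-premises consumption' holds; pregnancy warning notice absent → not met
3. excise tax bond $50,000 < $80,000 → not met
4. condition 'offers delivery' holds; inventory reconciliation 23 days ago vs limit 45 → met
5. responsible-vendor training 297 days ago vs limit 270 → not met
6. hours-of-sale posting absent → not met
7. excise tax filing 152 days ago vs limit 270 → met
8. liquor license present → met
Not met: 4 of 8

4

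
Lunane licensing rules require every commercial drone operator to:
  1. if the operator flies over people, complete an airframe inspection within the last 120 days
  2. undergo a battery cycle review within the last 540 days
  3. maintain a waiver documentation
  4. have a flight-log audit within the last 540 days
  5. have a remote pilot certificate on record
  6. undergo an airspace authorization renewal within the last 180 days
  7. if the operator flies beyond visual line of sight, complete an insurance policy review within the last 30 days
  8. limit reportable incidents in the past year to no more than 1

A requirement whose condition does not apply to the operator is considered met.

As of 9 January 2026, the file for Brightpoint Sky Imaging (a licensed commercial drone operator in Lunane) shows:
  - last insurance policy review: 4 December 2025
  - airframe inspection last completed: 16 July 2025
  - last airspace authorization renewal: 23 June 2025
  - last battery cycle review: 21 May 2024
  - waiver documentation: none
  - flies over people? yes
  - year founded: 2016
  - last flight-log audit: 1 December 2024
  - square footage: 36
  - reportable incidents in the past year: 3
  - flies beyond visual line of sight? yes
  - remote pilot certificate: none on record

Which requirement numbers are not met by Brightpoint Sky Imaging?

1, 2, 3, 5, 6, 7, 8

1. condition 'flies over people' holds; airframe inspection 177 days ago vs limit 120 → not met
2. battery cycle review 598 days ago vs limit 540 → not met
3. waiver documentation absent → not met
4. flight-log audit 404 days ago vs limit 540 → met
5. remote pilot certificate absent → not met
6. airspace authorization renewal 200 days ago vs limit 180 → not met
7. condition 'flies beyond visual line of sight' holds; insurance policy review 36 days ago vs limit 30 → not met
8. reportable incidents in the past year 3 > 1 → not met
Not met: 1, 2, 3, 5, 6, 7, 8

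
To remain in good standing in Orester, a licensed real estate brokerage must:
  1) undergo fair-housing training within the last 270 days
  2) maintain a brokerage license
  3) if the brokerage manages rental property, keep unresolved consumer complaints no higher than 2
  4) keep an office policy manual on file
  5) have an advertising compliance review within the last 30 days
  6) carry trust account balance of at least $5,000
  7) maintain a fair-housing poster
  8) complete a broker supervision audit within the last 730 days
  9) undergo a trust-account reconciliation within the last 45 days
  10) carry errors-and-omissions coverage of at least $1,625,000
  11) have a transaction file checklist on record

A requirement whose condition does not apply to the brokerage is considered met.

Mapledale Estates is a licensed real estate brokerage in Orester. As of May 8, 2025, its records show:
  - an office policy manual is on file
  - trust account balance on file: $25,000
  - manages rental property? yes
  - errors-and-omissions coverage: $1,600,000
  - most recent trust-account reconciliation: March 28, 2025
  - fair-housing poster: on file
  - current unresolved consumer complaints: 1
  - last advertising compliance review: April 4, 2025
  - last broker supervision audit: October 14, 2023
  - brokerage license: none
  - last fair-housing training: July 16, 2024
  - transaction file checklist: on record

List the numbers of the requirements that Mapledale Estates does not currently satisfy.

1. fair-housing training 296 days ago vs limit 270 → not met
2. brokerage license absent → not met
3. condition 'manages rental property' holds; unresolved consumer complaints 1 ≤ 2 → met
4. office policy manual present → met
5. advertising compliance review 34 days ago vs limit 30 → not met
6. trust account balance $25,000 ≥ $5,000 → met
7. fair-housing poster present → met
8. broker supervision audit 572 days ago vs limit 730 → met
9. trust-account reconciliation 41 days ago vs limit 45 → met
10. errors-and-omissions coverage $1,600,000 < $1,625,000 → not met
11. transaction file checklist present → met
Not met: 1, 2, 5, 10

1, 2, 5, 10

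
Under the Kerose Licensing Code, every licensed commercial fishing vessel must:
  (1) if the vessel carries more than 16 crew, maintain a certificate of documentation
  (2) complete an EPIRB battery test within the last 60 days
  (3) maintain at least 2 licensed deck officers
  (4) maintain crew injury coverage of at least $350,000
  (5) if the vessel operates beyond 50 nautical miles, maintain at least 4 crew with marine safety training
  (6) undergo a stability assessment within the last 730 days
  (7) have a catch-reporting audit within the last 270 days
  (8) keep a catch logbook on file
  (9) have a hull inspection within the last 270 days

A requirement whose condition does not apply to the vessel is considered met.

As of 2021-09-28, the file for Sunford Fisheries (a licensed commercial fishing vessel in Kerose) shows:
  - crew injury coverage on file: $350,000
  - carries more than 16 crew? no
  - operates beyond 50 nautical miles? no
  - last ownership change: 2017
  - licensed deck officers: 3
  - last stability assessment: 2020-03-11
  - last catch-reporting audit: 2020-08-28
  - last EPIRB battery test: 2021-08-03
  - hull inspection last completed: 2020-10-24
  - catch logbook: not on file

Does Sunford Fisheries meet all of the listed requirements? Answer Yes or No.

1. condition 'carries more than 16 crew' does not hold → requirement n/a → met
2. EPIRB battery test 56 days ago vs limit 60 → met
3. licensed deck officers 3 ≥ 2 → met
4. crew injury coverage $350,000 ≥ $350,000 → met
5. condition 'operates beyond 50 nautical miles' does not hold → requirement n/a → met
6. stability assessment 566 days ago vs limit 730 → met
7. catch-reporting audit 396 days ago vs limit 270 → not met
8. catch logbook absent → not met
9. hull inspection 339 days ago vs limit 270 → not met
Not met: 7, 8, 9

No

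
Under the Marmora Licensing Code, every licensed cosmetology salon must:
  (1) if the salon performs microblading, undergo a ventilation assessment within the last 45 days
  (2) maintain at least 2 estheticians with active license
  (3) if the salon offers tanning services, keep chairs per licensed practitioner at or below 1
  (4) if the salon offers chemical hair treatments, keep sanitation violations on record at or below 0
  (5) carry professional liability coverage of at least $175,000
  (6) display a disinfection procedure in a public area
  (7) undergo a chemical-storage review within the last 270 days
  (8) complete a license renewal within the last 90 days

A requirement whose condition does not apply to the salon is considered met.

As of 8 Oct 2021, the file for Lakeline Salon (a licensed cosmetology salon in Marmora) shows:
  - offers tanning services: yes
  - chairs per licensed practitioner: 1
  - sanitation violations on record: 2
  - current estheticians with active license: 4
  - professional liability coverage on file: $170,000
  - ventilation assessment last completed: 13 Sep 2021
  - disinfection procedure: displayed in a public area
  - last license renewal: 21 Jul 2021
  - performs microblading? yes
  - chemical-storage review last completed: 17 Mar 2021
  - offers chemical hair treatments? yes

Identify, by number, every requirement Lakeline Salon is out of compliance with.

4, 5

1. condition 'performs microblading' holds; ventilation assessment 25 days ago vs limit 45 → met
2. estheticians with active license 4 ≥ 2 → met
3. condition 'offers tanning services' holds; chairs per licensed practitioner 1 ≤ 1 → met
4. condition 'offers chemical hair treatments' holds; sanitation violations on record 2 > 0 → not met
5. professional liability coverage $170,000 < $175,000 → not met
6. disinfection procedure present → met
7. chemical-storage review 205 days ago vs limit 270 → met
8. license renewal 79 days ago vs limit 90 → met
Not met: 4, 5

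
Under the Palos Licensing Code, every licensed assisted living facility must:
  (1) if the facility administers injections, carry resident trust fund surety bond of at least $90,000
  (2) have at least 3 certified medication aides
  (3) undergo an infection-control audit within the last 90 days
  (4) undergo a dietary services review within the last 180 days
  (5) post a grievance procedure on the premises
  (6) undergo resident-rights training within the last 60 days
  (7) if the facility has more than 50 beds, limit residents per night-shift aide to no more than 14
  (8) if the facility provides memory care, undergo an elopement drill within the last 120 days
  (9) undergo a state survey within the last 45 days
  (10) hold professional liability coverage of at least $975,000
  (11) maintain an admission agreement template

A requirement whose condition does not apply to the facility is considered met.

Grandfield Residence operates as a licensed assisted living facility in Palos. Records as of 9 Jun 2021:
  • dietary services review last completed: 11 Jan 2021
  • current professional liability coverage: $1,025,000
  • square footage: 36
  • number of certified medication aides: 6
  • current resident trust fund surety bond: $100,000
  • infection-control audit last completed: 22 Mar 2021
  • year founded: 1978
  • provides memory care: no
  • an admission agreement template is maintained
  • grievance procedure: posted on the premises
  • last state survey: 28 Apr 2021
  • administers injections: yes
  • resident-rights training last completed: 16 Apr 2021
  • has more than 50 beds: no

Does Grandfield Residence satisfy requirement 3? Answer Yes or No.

Yes

3. infection-control audit 79 days ago vs limit 90 → met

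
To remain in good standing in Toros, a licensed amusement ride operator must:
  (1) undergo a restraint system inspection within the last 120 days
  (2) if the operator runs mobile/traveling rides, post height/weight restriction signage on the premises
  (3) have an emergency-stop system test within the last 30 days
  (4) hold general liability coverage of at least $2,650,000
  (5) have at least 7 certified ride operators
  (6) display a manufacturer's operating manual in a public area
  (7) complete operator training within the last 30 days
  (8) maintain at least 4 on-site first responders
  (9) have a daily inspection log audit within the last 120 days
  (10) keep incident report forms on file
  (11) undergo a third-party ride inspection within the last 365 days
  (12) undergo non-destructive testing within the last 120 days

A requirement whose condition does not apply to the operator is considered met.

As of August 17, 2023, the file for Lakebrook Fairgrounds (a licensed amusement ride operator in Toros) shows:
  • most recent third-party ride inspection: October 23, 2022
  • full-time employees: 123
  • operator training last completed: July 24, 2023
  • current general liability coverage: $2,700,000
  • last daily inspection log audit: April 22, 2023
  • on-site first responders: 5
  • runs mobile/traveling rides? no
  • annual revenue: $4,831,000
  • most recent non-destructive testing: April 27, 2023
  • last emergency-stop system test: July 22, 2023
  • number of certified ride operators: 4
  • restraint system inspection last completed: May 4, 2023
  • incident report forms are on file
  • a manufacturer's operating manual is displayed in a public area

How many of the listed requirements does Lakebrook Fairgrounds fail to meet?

1. restraint system inspection 105 days ago vs limit 120 → met
2. condition 'runs mobile/traveling rides' does not hold → requirement n/a → met
3. emergency-stop system test 26 days ago vs limit 30 → met
4. general liability coverage $2,700,000 ≥ $2,650,000 → met
5. certified ride operators 4 < 7 → not met
6. manufacturer's operating manual present → met
7. operator training 24 days ago vs limit 30 → met
8. on-site first responders 5 ≥ 4 → met
9. daily inspection log audit 117 days ago vs limit 120 → met
10. incident report forms present → met
11. third-party ride inspection 298 days ago vs limit 365 → met
12. non-destructive testing 112 days ago vs limit 120 → met
Not met: 1 of 12

1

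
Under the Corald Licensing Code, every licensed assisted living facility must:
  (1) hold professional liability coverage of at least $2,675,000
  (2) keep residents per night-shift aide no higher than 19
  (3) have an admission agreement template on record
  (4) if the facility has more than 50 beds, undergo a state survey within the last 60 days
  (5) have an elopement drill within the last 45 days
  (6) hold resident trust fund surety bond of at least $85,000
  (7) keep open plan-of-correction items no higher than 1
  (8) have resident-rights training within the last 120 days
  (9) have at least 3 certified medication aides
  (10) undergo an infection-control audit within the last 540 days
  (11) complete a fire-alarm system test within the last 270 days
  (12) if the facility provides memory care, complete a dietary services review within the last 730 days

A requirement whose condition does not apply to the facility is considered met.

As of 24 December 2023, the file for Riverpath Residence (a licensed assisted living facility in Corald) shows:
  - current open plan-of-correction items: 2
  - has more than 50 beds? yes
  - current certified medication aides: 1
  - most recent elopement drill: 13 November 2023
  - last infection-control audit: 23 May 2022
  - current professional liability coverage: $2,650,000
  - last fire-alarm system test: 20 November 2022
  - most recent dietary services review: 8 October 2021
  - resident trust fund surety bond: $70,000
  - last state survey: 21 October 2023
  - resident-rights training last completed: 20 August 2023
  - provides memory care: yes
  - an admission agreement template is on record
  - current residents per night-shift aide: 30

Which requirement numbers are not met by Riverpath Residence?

1, 2, 4, 6, 7, 8, 9, 10, 11, 12

1. professional liability coverage $2,650,000 < $2,675,000 → not met
2. residents per night-shift aide 30 > 19 → not met
3. admission agreement template present → met
4. condition 'has more than 50 beds' holds; state survey 64 days ago vs limit 60 → not met
5. elopement drill 41 days ago vs limit 45 → met
6. resident trust fund surety bond $70,000 < $85,000 → not met
7. open plan-of-correction items 2 > 1 → not met
8. resident-rights training 126 days ago vs limit 120 → not met
9. certified medication aides 1 < 3 → not met
10. infection-control audit 580 days ago vs limit 540 → not met
11. fire-alarm system test 399 days ago vs limit 270 → not met
12. condition 'provides memory care' holds; dietary services review 807 days ago vs limit 730 → not met
Not met: 1, 2, 4, 6, 7, 8, 9, 10, 11, 12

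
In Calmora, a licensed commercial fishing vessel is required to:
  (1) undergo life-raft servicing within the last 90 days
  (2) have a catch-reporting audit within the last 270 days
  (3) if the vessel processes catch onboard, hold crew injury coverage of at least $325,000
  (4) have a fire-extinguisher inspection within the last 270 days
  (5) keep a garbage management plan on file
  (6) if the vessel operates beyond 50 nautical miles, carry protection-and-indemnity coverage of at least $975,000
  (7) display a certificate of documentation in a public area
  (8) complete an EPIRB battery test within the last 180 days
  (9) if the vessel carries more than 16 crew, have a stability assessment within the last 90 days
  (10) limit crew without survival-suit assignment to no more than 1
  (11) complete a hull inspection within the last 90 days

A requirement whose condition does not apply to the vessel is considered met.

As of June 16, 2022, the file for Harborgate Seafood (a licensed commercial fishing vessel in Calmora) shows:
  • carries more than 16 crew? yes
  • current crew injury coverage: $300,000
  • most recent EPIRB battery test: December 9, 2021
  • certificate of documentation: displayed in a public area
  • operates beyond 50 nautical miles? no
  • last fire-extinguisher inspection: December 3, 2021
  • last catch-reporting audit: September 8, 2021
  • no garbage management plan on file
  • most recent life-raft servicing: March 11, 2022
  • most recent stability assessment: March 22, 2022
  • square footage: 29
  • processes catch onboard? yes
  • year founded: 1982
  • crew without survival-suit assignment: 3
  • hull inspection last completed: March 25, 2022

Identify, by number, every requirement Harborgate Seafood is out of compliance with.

1. life-raft servicing 97 days ago vs limit 90 → not met
2. catch-reporting audit 281 days ago vs limit 270 → not met
3. condition 'processes catch onboard' holds; crew injury coverage $300,000 < $325,000 → not met
4. fire-extinguisher inspection 195 days ago vs limit 270 → met
5. garbage management plan absent → not met
6. condition 'operates beyond 50 nautical miles' does not hold → requirement n/a → met
7. certificate of documentation present → met
8. EPIRB battery test 189 days ago vs limit 180 → not met
9. condition 'carries more than 16 crew' holds; stability assessment 86 days ago vs limit 90 → met
10. crew without survival-suit assignment 3 > 1 → not met
11. hull inspection 83 days ago vs limit 90 → met
Not met: 1, 2, 3, 5, 8, 10

1, 2, 3, 5, 8, 10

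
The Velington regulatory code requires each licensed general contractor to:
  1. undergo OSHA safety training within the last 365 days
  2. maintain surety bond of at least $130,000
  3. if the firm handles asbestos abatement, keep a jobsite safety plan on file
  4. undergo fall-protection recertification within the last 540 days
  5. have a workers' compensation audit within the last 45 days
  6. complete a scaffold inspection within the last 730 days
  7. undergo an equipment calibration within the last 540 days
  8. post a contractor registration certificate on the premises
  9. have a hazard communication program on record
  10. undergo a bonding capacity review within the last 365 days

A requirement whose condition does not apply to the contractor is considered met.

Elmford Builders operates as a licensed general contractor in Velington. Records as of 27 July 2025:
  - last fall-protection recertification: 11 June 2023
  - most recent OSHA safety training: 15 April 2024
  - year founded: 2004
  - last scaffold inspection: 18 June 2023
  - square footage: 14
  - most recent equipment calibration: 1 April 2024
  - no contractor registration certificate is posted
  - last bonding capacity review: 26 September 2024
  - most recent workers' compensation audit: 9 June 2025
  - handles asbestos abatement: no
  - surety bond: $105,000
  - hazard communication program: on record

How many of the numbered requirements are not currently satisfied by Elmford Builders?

1. OSHA safety training 468 days ago vs limit 365 → not met
2. surety bond $105,000 < $130,000 → not met
3. condition 'handles asbestos abatement' does not hold → requirement n/a → met
4. fall-protection recertification 777 days ago vs limit 540 → not met
5. workers' compensation audit 48 days ago vs limit 45 → not met
6. scaffold inspection 770 days ago vs limit 730 → not met
7. equipment calibration 482 days ago vs limit 540 → met
8. contractor registration certificate absent → not met
9. hazard communication program present → met
10. bonding capacity review 304 days ago vs limit 365 → met
Not met: 6 of 10

6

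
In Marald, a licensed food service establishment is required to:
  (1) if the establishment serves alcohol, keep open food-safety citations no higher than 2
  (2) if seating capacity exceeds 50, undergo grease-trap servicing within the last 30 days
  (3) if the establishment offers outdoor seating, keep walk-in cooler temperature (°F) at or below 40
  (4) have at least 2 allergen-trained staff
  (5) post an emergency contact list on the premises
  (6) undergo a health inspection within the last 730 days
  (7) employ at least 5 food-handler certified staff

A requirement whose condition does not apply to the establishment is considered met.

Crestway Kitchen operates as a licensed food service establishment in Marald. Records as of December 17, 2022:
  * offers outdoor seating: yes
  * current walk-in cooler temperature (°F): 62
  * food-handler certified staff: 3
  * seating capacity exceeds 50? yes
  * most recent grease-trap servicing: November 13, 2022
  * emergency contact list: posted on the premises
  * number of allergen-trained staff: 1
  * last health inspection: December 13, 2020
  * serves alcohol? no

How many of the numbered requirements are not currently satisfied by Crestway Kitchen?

5

1. condition 'serves alcohol' does not hold → requirement n/a → met
2. condition 'seating capacity exceeds 50' holds; grease-trap servicing 34 days ago vs limit 30 → not met
3. condition 'offers outdoor seating' holds; walk-in cooler temperature (°F) 62 > 40 → not met
4. allergen-trained staff 1 < 2 → not met
5. emergency contact list present → met
6. health inspection 734 days ago vs limit 730 → not met
7. food-handler certified staff 3 < 5 → not met
Not met: 5 of 7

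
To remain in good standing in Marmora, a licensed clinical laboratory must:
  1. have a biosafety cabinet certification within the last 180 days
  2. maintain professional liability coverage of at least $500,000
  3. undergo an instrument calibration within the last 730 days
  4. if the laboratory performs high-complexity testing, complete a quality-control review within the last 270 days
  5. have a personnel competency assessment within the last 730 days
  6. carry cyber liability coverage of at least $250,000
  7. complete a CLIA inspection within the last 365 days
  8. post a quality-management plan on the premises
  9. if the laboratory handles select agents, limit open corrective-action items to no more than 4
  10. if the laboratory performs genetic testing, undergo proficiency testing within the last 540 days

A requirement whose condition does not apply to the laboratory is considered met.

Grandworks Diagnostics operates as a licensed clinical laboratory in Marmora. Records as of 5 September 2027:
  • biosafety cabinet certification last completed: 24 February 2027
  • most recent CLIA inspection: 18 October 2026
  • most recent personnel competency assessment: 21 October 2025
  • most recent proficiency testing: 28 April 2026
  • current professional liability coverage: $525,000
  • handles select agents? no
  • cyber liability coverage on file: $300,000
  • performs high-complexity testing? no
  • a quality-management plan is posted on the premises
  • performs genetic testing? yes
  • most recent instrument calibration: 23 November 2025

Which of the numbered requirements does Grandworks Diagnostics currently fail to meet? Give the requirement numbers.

1

1. biosafety cabinet certification 193 days ago vs limit 180 → not met
2. professional liability coverage $525,000 ≥ $500,000 → met
3. instrument calibration 651 days ago vs limit 730 → met
4. condition 'performs high-complexity testing' does not hold → requirement n/a → met
5. personnel competency assessment 684 days ago vs limit 730 → met
6. cyber liability coverage $300,000 ≥ $250,000 → met
7. CLIA inspection 322 days ago vs limit 365 → met
8. quality-management plan present → met
9. condition 'handles select agents' does not hold → requirement n/a → met
10. condition 'performs genetic testing' holds; proficiency testing 495 days ago vs limit 540 → met
Not met: 1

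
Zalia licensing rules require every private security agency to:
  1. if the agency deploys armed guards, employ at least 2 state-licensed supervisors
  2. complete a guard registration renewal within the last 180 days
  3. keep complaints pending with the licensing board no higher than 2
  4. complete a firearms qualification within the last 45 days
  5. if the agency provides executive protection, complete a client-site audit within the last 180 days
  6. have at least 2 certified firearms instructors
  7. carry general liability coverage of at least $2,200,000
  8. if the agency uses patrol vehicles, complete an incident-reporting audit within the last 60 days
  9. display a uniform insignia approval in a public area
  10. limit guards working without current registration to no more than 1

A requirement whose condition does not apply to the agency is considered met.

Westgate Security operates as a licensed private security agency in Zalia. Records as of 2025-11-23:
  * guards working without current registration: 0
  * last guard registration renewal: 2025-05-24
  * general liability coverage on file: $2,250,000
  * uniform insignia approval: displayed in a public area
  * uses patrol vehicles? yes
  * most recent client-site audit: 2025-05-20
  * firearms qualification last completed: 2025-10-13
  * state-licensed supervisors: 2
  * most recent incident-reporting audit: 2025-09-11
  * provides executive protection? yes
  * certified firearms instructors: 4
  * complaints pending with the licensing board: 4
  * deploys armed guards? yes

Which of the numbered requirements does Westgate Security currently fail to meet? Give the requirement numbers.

1. condition 'deploys armed guards' holds; state-licensed supervisors 2 ≥ 2 → met
2. guard registration renewal 183 days ago vs limit 180 → not met
3. complaints pending with the licensing board 4 > 2 → not met
4. firearms qualification 41 days ago vs limit 45 → met
5. condition 'provides executive protection' holds; client-site audit 187 days ago vs limit 180 → not met
6. certified firearms instructors 4 ≥ 2 → met
7. general liability coverage $2,250,000 ≥ $2,200,000 → met
8. condition 'uses patrol vehicles' holds; incident-reporting audit 73 days ago vs limit 60 → not met
9. uniform insignia approval present → met
10. guards working without current registration 0 ≤ 1 → met
Not met: 2, 3, 5, 8

2, 3, 5, 8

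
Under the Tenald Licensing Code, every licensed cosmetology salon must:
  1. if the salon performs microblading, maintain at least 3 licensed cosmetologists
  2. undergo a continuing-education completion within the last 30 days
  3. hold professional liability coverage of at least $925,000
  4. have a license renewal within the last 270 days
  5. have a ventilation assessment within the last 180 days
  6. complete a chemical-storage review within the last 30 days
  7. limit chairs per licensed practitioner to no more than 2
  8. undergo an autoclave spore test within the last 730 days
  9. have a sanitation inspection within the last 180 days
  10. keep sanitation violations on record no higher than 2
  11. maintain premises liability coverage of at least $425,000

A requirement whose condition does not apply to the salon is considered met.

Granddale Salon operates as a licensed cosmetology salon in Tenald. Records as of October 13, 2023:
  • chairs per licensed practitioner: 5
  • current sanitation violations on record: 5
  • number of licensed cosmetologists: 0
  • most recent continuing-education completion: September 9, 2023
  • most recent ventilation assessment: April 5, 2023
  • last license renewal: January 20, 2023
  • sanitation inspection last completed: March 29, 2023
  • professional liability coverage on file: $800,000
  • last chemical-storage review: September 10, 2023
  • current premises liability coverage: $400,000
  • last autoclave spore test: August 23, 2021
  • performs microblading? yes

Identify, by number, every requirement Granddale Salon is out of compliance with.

1, 2, 3, 5, 6, 7, 8, 9, 10, 11

1. condition 'performs microblading' holds; licensed cosmetologists 0 < 3 → not met
2. continuing-education completion 34 days ago vs limit 30 → not met
3. professional liability coverage $800,000 < $925,000 → not met
4. license renewal 266 days ago vs limit 270 → met
5. ventilation assessment 191 days ago vs limit 180 → not met
6. chemical-storage review 33 days ago vs limit 30 → not met
7. chairs per licensed practitioner 5 > 2 → not met
8. autoclave spore test 781 days ago vs limit 730 → not met
9. sanitation inspection 198 days ago vs limit 180 → not met
10. sanitation violations on record 5 > 2 → not met
11. premises liability coverage $400,000 < $425,000 → not met
Not met: 1, 2, 3, 5, 6, 7, 8, 9, 10, 11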